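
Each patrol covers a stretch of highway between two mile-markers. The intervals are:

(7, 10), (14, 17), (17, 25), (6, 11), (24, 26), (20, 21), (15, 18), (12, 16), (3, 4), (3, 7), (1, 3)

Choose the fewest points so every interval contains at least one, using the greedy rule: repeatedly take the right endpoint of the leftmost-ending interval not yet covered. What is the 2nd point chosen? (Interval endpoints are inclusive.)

10

Sorted: [1,3] [3,4] [3,7] [7,10] [6,11] [12,16] [14,17] [15,18] [20,21] [17,25] [24,26]
{[1,3],[3,4],[3,7]} hit by 3; {[7,10],[6,11]} hit by 10; {[12,16],[14,17],[15,18]} hit by 16; {[20,21],[17,25]} hit by 21; {[24,26]} hit by 26.
Points: 3, 10, 16, 21, 26 (5 total).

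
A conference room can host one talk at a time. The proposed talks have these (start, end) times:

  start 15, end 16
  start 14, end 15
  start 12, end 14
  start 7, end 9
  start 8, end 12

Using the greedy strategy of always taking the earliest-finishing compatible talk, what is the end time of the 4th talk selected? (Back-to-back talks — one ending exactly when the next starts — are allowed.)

16

Sorted by end: (7,9)  (8,12)  (12,14)  (14,15)  (15,16)
take (7,9); take (12,14); take (14,15); take (15,16).
Selected: (7,9) (12,14) (14,15) (15,16)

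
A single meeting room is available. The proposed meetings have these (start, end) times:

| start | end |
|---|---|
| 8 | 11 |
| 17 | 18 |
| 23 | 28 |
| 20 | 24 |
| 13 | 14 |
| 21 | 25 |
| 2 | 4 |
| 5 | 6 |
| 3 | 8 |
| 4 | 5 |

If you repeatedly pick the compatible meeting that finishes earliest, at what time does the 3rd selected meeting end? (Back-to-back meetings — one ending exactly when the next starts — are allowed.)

6

Greedy by earliest finish: after sorting by end time, pick each interval compatible with the last pick.
Sorted by end: (2,4)  (4,5)  (5,6)  (3,8)  (8,11)  (13,14)  (17,18)  (20,24)  (21,25)  (23,28)
take (2,4); take (4,5); take (5,6); take (8,11); take (13,14); take (17,18); take (20,24); skip (21,25); skip (23,28).
Selected: (2,4) (4,5) (5,6) (8,11) (13,14) (17,18) (20,24)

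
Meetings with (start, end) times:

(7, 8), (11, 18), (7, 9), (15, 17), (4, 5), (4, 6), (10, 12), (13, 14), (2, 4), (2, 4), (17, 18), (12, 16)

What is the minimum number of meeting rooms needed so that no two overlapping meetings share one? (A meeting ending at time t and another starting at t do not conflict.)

The answer is the maximum number of intervals overlapping at any instant.
starts: [2, 2, 4, 4, 7, 7, 10, 11, 12, 13, 15, 17]
ends:   [4, 4, 5, 6, 8, 9, 12, 14, 16, 17, 18, 18]
s2→1 s2→2 e4→1 e4→0 s4→1 s4→2 e5→1 e6→0 s7→1 s7→2 e8→1 e9→0 s10→1 s11→2 e12→1 s12→2 s13→3  — peak 3.

3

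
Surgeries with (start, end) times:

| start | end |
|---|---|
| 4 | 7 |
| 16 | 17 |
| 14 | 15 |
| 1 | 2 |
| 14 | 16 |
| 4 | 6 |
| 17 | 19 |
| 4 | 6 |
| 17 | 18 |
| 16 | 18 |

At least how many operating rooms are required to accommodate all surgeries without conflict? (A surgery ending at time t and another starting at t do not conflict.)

3

Events (time:±→running): 1:+→1 2:-→0 4:+→1 4:+→2 4:+→3 … peak 3.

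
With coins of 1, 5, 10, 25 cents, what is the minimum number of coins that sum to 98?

8

Use the largest denomination that fits, subtract, and repeat.
98 = 3×25 + 2×10 + 3×1
Total coins = 3 + 2 + 3 = 8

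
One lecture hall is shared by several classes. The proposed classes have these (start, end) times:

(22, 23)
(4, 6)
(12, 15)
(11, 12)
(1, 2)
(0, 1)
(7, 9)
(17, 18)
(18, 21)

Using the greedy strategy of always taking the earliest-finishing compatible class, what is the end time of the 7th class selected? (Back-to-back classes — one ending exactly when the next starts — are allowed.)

Greedy by earliest finish: after sorting by end time, pick each interval compatible with the last pick.
By end time: (0,1), (1,2), (4,6), (7,9), (11,12), (12,15), (17,18), (18,21), (22,23).
Pick (0,1); next start ≥ 1 → (1,2); next start ≥ 2 → (4,6); next start ≥ 6 → (7,9); next start ≥ 9 → (11,12); next start ≥ 12 → (12,15); next start ≥ 15 → (17,18); next start ≥ 18 → (18,21); next start ≥ 21 → (22,23).
Selected: (0,1) (1,2) (4,6) (7,9) (11,12) (12,15) (17,18) (18,21) (22,23)

18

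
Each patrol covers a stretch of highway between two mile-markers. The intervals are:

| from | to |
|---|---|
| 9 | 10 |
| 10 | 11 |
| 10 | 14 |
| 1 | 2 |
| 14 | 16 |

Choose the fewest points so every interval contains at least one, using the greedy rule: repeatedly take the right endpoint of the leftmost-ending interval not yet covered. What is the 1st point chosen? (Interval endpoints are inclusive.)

Sorted: [1,2] [9,10] [10,11] [10,14] [14,16]
{[1,2]} hit by 2; {[9,10],[10,11],[10,14]} hit by 10; {[14,16]} hit by 16.
Points: 2, 10, 16 (3 total).

2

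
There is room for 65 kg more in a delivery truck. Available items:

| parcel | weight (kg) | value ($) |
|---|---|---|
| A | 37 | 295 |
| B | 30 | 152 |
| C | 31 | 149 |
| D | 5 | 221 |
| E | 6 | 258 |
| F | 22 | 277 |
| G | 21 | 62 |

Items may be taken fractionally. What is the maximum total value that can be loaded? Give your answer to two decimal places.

Greedy by value/weight ratio, highest first.
Order: D (221/5=44.20) > E (258/6=43.00) > F (277/22=12.59) > A (295/37=7.97) > B (152/30=5.07) > C (149/31=4.81) > G (62/21=2.95)
Fill: take D (5 @ 221) → take E (6 @ 258) → take F (22 @ 277) → take 32/37 of A → 255.14; 65/65 used.
Total value = 1011.14

1011.14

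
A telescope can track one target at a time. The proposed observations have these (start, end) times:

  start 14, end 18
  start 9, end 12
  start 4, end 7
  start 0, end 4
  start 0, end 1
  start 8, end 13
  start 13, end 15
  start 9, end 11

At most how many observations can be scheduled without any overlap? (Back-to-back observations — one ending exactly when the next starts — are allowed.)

By end time: (0,1), (0,4), (4,7), (9,11), (9,12), (8,13), (13,15), (14,18).
Pick (0,1); next start ≥ 1 → (4,7); next start ≥ 7 → (9,11); next start ≥ 11 → (13,15).
Selected 4 observations.

4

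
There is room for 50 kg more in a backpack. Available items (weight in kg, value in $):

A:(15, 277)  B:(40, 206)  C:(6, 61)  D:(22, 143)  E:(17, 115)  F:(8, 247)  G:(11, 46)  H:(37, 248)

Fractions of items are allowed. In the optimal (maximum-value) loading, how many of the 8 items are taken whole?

Sort by value per unit weight and fill in that order.
Order: F (247/8=30.88) > A (277/15=18.47) > C (61/6=10.17) > E (115/17=6.76) > H (248/37=6.70) > D (143/22=6.50) > B (206/40=5.15) > G (46/11=4.18)
Fill: take F (8 @ 247) → take A (15 @ 277) → take C (6 @ 61) → take E (17 @ 115) → take 4/37 of H → 26.81; 50/50 used.
4 item(s) taken whole; one partial (take 4/37 of H).

4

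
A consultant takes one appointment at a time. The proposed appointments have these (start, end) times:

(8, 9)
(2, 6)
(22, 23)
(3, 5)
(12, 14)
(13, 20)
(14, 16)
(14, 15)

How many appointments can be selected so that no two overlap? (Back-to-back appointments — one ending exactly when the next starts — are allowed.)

5

Sorted by end: (3,5)  (2,6)  (8,9)  (12,14)  (14,15)  (14,16)  (13,20)  (22,23)
take (3,5); take (8,9); take (12,14); take (14,15); skip (13,20); take (22,23).
Selected 5 appointments.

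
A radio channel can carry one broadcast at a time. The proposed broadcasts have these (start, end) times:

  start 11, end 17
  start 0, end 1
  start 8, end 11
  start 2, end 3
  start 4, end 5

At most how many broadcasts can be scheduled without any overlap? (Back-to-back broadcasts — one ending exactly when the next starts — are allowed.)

By end time: (0,1), (2,3), (4,5), (8,11), (11,17).
Pick (0,1); next start ≥ 1 → (2,3); next start ≥ 3 → (4,5); next start ≥ 5 → (8,11); next start ≥ 11 → (11,17).
Selected 5 broadcasts.

5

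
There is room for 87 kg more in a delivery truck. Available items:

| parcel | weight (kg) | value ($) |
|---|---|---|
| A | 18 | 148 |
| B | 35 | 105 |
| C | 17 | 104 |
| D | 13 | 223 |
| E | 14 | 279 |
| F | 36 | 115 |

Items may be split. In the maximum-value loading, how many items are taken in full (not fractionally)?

4

Sort by value per unit weight and fill in that order.
Ratios (sorted): E 19.93, D 17.15, A 8.22, C 6.12, F 3.19, B 3.00
take E (14 @ 279); take D (13 @ 223); take A (18 @ 148); take C (17 @ 104); take 25/36 of F → 79.86. Capacity used 87/87.
4 item(s) taken whole; one partial (take 25/36 of F).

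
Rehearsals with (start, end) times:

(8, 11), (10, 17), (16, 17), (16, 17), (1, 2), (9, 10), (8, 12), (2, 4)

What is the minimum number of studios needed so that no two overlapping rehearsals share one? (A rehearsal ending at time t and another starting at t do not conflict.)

Count concurrent intervals with a sweep; the peak is the room count.
starts: [1, 2, 8, 8, 9, 10, 16, 16]
ends:   [2, 4, 10, 11, 12, 17, 17, 17]
s1→1 e2→0 s2→1 e4→0 s8→1 s8→2 s9→3  — peak 3.

3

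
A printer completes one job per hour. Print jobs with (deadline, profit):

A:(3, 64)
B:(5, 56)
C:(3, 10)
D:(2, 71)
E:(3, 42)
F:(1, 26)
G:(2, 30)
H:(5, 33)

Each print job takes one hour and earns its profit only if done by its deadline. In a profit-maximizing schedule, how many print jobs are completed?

Profit order: D=71 A=64 B=56 E=42 H=33 G=30 F=26 C=10
Assign: D→slot 2, A→slot 3, B→slot 5, E→slot 1, H→slot 4, G skipped, F skipped, C skipped.
Slots: [1:E] [2:D] [3:A] [4:H] [5:B]
5 of 8 scheduled.

5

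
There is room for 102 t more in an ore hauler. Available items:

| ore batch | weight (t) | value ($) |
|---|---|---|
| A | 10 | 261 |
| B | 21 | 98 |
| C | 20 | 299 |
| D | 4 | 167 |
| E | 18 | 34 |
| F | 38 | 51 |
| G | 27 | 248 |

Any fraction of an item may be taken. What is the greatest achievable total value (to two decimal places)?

Ratios (sorted): D 41.75, A 26.10, C 14.95, G 9.19, B 4.67, E 1.89, F 1.34
take D (4 @ 167); take A (10 @ 261); take C (20 @ 299); take G (27 @ 248); take B (21 @ 98); take E (18 @ 34); take 2/38 of F → 2.68. Capacity used 102/102.
Total value = 1109.68

1109.68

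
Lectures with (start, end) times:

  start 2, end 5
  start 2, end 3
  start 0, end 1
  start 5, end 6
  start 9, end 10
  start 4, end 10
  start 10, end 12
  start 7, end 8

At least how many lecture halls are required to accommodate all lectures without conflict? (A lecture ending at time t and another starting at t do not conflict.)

2

Count concurrent intervals with a sweep; the peak is the room count.
Events (time:±→running): 0:+→1 1:-→0 2:+→1 2:+→2 … peak 2.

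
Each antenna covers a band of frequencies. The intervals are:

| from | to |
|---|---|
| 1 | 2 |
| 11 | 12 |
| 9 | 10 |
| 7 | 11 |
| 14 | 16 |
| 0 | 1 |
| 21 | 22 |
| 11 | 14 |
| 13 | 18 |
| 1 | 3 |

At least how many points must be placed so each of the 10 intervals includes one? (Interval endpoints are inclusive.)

Sort by right endpoint; whenever an interval is uncovered, place a point at its right end.
By right end: [0,1]  [1,2]  [1,3]  [9,10]  [7,11]  [11,12]  [11,14]  [14,16]  [13,18]  [21,22]
[0,1] uncovered → point at 1; [9,10] uncovered → point at 10; [11,12] uncovered → point at 12; [14,16] uncovered → point at 16; [21,22] uncovered → point at 22.
Points: 1, 10, 12, 16, 22 (5 total).

5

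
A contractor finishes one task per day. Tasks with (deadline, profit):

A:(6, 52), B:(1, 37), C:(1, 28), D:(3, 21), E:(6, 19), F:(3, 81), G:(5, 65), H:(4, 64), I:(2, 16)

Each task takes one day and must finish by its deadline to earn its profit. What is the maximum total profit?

320

Profit order: F=81 G=65 H=64 A=52 B=37 C=28 D=21 E=19 I=16
Assign: F→slot 3, G→slot 5, H→slot 4, A→slot 6, B→slot 1, C skipped, D→slot 2, E skipped, I skipped.
Slots: [1:B] [2:D] [3:F] [4:H] [5:G] [6:A]
Profit = 37 + 21 + 81 + 64 + 65 + 52 = 320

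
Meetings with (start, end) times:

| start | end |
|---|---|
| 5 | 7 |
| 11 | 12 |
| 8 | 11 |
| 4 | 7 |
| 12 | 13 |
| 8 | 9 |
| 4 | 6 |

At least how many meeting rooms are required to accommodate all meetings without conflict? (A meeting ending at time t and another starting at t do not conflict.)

3

starts: [4, 4, 5, 8, 8, 11, 12]
ends:   [6, 7, 7, 9, 11, 12, 13]
s4→1 s4→2 s5→3  — peak 3.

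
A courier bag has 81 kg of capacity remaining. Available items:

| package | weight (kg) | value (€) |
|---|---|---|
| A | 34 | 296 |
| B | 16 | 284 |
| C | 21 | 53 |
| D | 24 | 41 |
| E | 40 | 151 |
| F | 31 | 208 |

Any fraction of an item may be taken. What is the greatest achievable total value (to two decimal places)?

Ratios (sorted): B 17.75, A 8.71, F 6.71, E 3.77, C 2.52, D 1.71
take B (16 @ 284); take A (34 @ 296); take F (31 @ 208). Capacity used 81/81.
Total value = 788.00

788.00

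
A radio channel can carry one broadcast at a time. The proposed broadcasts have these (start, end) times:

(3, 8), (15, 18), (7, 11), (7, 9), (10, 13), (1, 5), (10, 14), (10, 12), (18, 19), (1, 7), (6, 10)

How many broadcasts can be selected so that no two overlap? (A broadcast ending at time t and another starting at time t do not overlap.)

5

Order by finish time; keep every interval that doesn't clash with the previous kept one.
Sorted by end: (1,5)  (1,7)  (3,8)  (7,9)  (6,10)  (7,11)  (10,12)  (10,13)  (10,14)  (15,18)  (18,19)
take (1,5); skip (1,7); take (7,9); skip (7,11); take (10,12); skip (10,13); skip (10,14); take (15,18); take (18,19).
Selected 5 broadcasts.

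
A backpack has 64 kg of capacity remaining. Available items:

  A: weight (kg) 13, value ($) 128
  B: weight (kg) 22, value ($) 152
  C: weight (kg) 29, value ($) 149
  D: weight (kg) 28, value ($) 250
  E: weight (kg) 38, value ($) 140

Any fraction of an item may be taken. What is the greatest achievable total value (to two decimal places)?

Order: A (128/13=9.85) > D (250/28=8.93) > B (152/22=6.91) > C (149/29=5.14) > E (140/38=3.68)
Fill: take A (13 @ 128) → take D (28 @ 250) → take B (22 @ 152) → take 1/29 of C → 5.14; 64/64 used.
Total value = 535.14

535.14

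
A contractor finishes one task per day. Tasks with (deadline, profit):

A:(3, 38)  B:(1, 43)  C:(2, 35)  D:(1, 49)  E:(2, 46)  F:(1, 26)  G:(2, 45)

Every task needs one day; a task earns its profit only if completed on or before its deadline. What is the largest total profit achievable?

Take jobs in profit order; each goes to the latest open slot no later than its deadline.
By profit: D(d1,49), E(d2,46), G(d2,45), B(d1,43), A(d3,38), C(d2,35), F(d1,26)
D→slot 1; E→slot 2; G skipped; B skipped; A→slot 3; C skipped; F skipped.
Profit = 49 + 46 + 38 = 133

133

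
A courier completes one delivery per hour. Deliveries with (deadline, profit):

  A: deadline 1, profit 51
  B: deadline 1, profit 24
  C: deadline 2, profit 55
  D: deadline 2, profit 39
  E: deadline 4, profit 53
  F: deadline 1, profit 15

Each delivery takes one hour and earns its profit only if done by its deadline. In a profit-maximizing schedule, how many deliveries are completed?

3

By profit: C(d2,55), E(d4,53), A(d1,51), D(d2,39), B(d1,24), F(d1,15)
C→slot 2; E→slot 4; A→slot 1; D skipped; B skipped; F skipped.
3 of 6 scheduled.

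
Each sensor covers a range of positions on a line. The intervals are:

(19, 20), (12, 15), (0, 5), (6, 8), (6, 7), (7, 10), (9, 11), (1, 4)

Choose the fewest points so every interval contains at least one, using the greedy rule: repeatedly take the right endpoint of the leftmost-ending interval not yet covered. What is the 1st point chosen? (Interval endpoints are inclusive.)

4

Sort by right endpoint; whenever an interval is uncovered, place a point at its right end.
Sorted: [1,4] [0,5] [6,7] [6,8] [7,10] [9,11] [12,15] [19,20]
{[1,4],[0,5]} hit by 4; {[6,7],[6,8],[7,10]} hit by 7; {[9,11]} hit by 11; {[12,15]} hit by 15; {[19,20]} hit by 20.
Points: 4, 7, 11, 15, 20 (5 total).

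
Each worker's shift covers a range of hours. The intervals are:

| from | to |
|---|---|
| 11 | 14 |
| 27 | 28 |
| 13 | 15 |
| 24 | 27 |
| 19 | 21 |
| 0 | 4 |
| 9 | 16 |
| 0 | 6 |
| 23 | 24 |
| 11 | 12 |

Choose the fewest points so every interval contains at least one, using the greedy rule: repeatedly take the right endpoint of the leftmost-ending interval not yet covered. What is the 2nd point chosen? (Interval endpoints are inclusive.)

12

Sorted: [0,4] [0,6] [11,12] [11,14] [13,15] [9,16] [19,21] [23,24] [24,27] [27,28]
{[0,4],[0,6]} hit by 4; {[11,12],[11,14]} hit by 12; {[13,15],[9,16]} hit by 15; {[19,21]} hit by 21; {[23,24],[24,27]} hit by 24; {[27,28]} hit by 28.
Points: 4, 12, 15, 21, 24, 28 (6 total).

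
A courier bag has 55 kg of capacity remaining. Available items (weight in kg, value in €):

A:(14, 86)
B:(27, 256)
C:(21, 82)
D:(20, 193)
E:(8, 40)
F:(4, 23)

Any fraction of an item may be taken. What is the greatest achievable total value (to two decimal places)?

Ratios (sorted): D 9.65, B 9.48, A 6.14, F 5.75, E 5.00, C 3.90
take D (20 @ 193); take B (27 @ 256); take 8/14 of A → 49.14. Capacity used 55/55.
Total value = 498.14

498.14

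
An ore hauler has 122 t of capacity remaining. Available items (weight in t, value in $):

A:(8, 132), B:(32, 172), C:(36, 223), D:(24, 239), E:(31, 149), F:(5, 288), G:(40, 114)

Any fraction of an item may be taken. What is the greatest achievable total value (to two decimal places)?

1135.71

Sort by value per unit weight and fill in that order.
Order: F (288/5=57.60) > A (132/8=16.50) > D (239/24=9.96) > C (223/36=6.19) > B (172/32=5.38) > E (149/31=4.81) > G (114/40=2.85)
Fill: take F (5 @ 288) → take A (8 @ 132) → take D (24 @ 239) → take C (36 @ 223) → take B (32 @ 172) → take 17/31 of E → 81.71; 122/122 used.
Total value = 1135.71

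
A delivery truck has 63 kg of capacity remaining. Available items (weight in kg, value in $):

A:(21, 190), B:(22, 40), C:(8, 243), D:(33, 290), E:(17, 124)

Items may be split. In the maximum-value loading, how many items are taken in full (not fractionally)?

Sort by value per unit weight and fill in that order.
Ratios (sorted): C 30.38, A 9.05, D 8.79, E 7.29, B 1.82
take C (8 @ 243); take A (21 @ 190); take D (33 @ 290); take 1/17 of E → 7.29. Capacity used 63/63.
3 item(s) taken whole; one partial (take 1/17 of E).

3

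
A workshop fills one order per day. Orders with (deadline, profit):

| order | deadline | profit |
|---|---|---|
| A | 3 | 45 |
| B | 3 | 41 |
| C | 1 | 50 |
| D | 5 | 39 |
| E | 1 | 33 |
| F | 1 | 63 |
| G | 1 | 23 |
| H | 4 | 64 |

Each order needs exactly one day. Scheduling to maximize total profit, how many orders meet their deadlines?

5

Profit order: H=64 F=63 C=50 A=45 B=41 D=39 E=33 G=23
Assign: H→slot 4, F→slot 1, C skipped, A→slot 3, B→slot 2, D→slot 5, E skipped, G skipped.
Slots: [1:F] [2:B] [3:A] [4:H] [5:D]
5 of 8 scheduled.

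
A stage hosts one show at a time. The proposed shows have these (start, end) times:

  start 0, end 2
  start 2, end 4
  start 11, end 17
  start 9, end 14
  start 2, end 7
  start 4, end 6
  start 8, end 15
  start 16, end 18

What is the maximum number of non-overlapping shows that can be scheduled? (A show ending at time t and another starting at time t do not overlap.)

5

Sort by end time and greedily take each interval whose start is ≥ the last chosen end.
Sorted by end: (0,2)  (2,4)  (4,6)  (2,7)  (9,14)  (8,15)  (11,17)  (16,18)
take (0,2); take (2,4); take (4,6); take (9,14); skip (8,15); skip (11,17); take (16,18).
Selected 5 shows.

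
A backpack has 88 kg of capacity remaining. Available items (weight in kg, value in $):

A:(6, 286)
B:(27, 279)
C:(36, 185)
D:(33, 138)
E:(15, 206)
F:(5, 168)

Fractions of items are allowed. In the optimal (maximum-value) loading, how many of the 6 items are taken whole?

Greedy by value/weight ratio, highest first.
Ratios (sorted): A 47.67, F 33.60, E 13.73, B 10.33, C 5.14, D 4.18
take A (6 @ 286); take F (5 @ 168); take E (15 @ 206); take B (27 @ 279); take 35/36 of C → 179.86. Capacity used 88/88.
4 item(s) taken whole; one partial (take 35/36 of C).

4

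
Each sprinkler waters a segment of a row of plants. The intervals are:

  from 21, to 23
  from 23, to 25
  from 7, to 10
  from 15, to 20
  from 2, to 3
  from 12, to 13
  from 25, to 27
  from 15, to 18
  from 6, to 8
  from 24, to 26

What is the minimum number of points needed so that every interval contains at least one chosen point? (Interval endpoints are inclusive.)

6

Process intervals by earliest right end; each time one isn't hit yet, stab at its right endpoint.
By right end: [2,3]  [6,8]  [7,10]  [12,13]  [15,18]  [15,20]  [21,23]  [23,25]  [24,26]  [25,27]
[2,3] uncovered → point at 3; [6,8] uncovered → point at 8; [12,13] uncovered → point at 13; [15,18] uncovered → point at 18; [21,23] uncovered → point at 23; [24,26] uncovered → point at 26.
Points: 3, 8, 13, 18, 23, 26 (6 total).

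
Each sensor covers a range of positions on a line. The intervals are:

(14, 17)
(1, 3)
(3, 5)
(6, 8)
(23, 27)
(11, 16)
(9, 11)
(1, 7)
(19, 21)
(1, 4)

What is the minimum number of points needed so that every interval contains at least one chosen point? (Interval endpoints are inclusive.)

Process intervals by earliest right end; each time one isn't hit yet, stab at its right endpoint.
Sorted: [1,3] [1,4] [3,5] [1,7] [6,8] [9,11] [11,16] [14,17] [19,21] [23,27]
{[1,3],[1,4],[3,5],[1,7]} hit by 3; {[6,8]} hit by 8; {[9,11],[11,16]} hit by 11; {[14,17]} hit by 17; {[19,21]} hit by 21; {[23,27]} hit by 27.
Points: 3, 8, 11, 17, 21, 27 (6 total).

6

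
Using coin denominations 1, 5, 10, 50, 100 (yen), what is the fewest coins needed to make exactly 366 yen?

7

Use the largest denomination that fits, subtract, and repeat.
366 = 3×100 + 1×50 + 1×10 + 1×5 + 1×1
Total coins = 3 + 1 + 1 + 1 + 1 = 7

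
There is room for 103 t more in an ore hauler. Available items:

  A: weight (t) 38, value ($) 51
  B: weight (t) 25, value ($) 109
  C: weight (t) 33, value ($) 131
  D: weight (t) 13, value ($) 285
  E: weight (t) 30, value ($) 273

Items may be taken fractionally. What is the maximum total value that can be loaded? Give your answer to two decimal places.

800.68

Order: D (285/13=21.92) > E (273/30=9.10) > B (109/25=4.36) > C (131/33=3.97) > A (51/38=1.34)
Fill: take D (13 @ 285) → take E (30 @ 273) → take B (25 @ 109) → take C (33 @ 131) → take 2/38 of A → 2.68; 103/103 used.
Total value = 800.68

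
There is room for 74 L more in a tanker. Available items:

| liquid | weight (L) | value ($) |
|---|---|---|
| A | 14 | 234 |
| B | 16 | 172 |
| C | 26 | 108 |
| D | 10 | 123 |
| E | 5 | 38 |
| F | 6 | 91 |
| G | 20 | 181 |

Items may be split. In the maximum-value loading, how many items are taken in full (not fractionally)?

6

Greedy by value/weight ratio, highest first.
Ratios (sorted): A 16.71, F 15.17, D 12.30, B 10.75, G 9.05, E 7.60, C 4.15
take A (14 @ 234); take F (6 @ 91); take D (10 @ 123); take B (16 @ 172); take G (20 @ 181); take E (5 @ 38); take 3/26 of C → 12.46. Capacity used 74/74.
6 item(s) taken whole; one partial (take 3/26 of C).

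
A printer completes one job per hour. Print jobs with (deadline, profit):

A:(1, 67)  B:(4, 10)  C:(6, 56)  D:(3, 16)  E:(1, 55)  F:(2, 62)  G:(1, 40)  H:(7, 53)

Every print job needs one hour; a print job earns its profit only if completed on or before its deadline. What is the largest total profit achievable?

264

Take jobs in profit order; each goes to the latest open slot no later than its deadline.
Profit order: A=67 F=62 C=56 E=55 H=53 G=40 D=16 B=10
Assign: A→slot 1, F→slot 2, C→slot 6, E skipped, H→slot 7, G skipped, D→slot 3, B→slot 4.
Slots: [1:A] [2:F] [3:D] [4:B] [6:C] [7:H]
Profit = 67 + 62 + 16 + 10 + 56 + 53 = 264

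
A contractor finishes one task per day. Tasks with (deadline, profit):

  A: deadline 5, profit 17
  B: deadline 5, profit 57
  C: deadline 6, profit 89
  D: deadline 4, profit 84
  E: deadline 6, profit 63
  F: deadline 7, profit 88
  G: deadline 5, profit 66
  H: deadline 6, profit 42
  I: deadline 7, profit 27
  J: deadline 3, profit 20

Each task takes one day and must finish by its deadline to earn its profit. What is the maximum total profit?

Take jobs in profit order; each goes to the latest open slot no later than its deadline.
Profit order: C=89 F=88 D=84 G=66 E=63 B=57 H=42 I=27 J=20 A=17
Assign: C→slot 6, F→slot 7, D→slot 4, G→slot 5, E→slot 3, B→slot 2, H→slot 1, I skipped, J skipped, A skipped.
Slots: [1:H] [2:B] [3:E] [4:D] [5:G] [6:C] [7:F]
Profit = 42 + 57 + 63 + 84 + 66 + 89 + 88 = 489

489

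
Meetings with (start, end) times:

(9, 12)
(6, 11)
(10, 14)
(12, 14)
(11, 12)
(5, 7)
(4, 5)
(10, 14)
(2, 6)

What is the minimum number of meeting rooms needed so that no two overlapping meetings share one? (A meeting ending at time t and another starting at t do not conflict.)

Count concurrent intervals with a sweep; the peak is the room count.
Events (time:±→running): 2:+→1 4:+→2 5:-→1 5:+→2 6:-→1 6:+→2 7:-→1 9:+→2 10:+→3 10:+→4 … peak 4.

4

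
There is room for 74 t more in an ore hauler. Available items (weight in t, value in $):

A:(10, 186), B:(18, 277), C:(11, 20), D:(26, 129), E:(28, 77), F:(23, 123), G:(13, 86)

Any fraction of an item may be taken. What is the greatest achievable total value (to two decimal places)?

Greedy by value/weight ratio, highest first.
Ratios (sorted): A 18.60, B 15.39, G 6.62, F 5.35, D 4.96, E 2.75, C 1.82
take A (10 @ 186); take B (18 @ 277); take G (13 @ 86); take F (23 @ 123); take 10/26 of D → 49.62. Capacity used 74/74.
Total value = 721.62

721.62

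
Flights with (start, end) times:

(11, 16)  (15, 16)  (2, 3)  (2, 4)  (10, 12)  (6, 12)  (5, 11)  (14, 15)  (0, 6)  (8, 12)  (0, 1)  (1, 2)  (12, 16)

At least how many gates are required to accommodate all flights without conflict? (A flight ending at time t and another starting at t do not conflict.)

4

Count concurrent intervals with a sweep; the peak is the room count.
Events (time:±→running): 0:+→1 0:+→2 1:-→1 1:+→2 2:-→1 2:+→2 2:+→3 3:-→2 4:-→1 5:+→2 6:-→1 6:+→2 8:+→3 10:+→4 … peak 4.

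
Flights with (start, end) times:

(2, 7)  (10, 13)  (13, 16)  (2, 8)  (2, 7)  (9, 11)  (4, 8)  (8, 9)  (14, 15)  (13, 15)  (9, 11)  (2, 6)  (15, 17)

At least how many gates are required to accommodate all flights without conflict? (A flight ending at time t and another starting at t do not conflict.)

Events (time:±→running): 2:+→1 2:+→2 2:+→3 2:+→4 4:+→5 … peak 5.

5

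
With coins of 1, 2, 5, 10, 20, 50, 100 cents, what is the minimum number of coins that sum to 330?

5

330 = 3×100 + 1×20 + 1×10
Total coins = 3 + 1 + 1 = 5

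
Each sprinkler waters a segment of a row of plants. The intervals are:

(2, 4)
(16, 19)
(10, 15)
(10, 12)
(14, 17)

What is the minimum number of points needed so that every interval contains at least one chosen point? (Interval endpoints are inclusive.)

By right end: [2,4]  [10,12]  [10,15]  [14,17]  [16,19]
[2,4] uncovered → point at 4; [10,12] uncovered → point at 12; [14,17] uncovered → point at 17.
Points: 4, 12, 17 (3 total).

3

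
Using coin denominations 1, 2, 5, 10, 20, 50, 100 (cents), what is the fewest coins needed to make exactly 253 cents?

5

253 = 2×100 + 1×50 + 1×2 + 1×1
Total coins = 2 + 1 + 1 + 1 = 5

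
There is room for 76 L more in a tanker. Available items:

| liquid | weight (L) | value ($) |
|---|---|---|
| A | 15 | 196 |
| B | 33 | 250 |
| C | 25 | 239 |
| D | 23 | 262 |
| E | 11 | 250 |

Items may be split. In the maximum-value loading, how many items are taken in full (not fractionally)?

4

Greedy by value/weight ratio, highest first.
Ratios (sorted): E 22.73, A 13.07, D 11.39, C 9.56, B 7.58
take E (11 @ 250); take A (15 @ 196); take D (23 @ 262); take C (25 @ 239); take 2/33 of B → 15.15. Capacity used 76/76.
4 item(s) taken whole; one partial (take 2/33 of B).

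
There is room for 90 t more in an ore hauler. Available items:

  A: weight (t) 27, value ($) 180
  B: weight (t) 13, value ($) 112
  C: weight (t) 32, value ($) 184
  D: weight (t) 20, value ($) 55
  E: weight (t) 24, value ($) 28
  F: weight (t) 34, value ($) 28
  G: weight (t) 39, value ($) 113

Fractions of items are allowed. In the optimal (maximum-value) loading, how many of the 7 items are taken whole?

Ratios (sorted): B 8.62, A 6.67, C 5.75, G 2.90, D 2.75, E 1.17, F 0.82
take B (13 @ 112); take A (27 @ 180); take C (32 @ 184); take 18/39 of G → 52.15. Capacity used 90/90.
3 item(s) taken whole; one partial (take 18/39 of G).

3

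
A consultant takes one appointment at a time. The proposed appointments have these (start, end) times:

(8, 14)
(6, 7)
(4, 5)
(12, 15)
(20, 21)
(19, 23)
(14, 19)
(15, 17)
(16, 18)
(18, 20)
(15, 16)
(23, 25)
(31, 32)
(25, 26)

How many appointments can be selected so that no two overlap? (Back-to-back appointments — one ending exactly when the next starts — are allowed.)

10

Order by finish time; keep every interval that doesn't clash with the previous kept one.
Sorted by end: (4,5)  (6,7)  (8,14)  (12,15)  (15,16)  (15,17)  (16,18)  (14,19)  (18,20)  (20,21)  (19,23)  (23,25)  (25,26)  (31,32)
take (4,5); take (6,7); take (8,14); skip (12,15); take (15,16); take (16,18); take (18,20); take (20,21); take (23,25); take (25,26); take (31,32).
Selected 10 appointments.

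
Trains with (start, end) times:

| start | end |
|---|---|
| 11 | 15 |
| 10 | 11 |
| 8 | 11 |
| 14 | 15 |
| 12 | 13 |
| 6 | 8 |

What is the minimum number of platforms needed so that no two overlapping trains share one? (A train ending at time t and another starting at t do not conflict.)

2

starts: [6, 8, 10, 11, 12, 14]
ends:   [8, 11, 11, 13, 15, 15]
s6→1 e8→0 s8→1 s10→2  — peak 2.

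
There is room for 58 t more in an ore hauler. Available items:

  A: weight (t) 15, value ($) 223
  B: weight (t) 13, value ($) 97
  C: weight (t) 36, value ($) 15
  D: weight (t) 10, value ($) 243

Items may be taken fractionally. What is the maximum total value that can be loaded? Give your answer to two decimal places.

571.33

Greedy by value/weight ratio, highest first.
Ratios (sorted): D 24.30, A 14.87, B 7.46, C 0.42
take D (10 @ 243); take A (15 @ 223); take B (13 @ 97); take 20/36 of C → 8.33. Capacity used 58/58.
Total value = 571.33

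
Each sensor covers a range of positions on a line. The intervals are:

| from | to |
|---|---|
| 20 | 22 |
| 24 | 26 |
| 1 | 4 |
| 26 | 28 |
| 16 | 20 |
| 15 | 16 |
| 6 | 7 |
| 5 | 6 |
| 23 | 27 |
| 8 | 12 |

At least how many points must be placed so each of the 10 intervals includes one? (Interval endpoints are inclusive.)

By right end: [1,4]  [5,6]  [6,7]  [8,12]  [15,16]  [16,20]  [20,22]  [24,26]  [23,27]  [26,28]
[1,4] uncovered → point at 4; [5,6] uncovered → point at 6; [8,12] uncovered → point at 12; [15,16] uncovered → point at 16; [20,22] uncovered → point at 22; [24,26] uncovered → point at 26.
Points: 4, 6, 12, 16, 22, 26 (6 total).

6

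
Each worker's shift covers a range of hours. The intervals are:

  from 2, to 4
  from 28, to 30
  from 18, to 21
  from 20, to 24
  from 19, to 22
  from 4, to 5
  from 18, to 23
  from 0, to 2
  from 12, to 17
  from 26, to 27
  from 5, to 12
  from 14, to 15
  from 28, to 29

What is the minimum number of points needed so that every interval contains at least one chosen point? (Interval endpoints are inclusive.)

Sort by right endpoint; whenever an interval is uncovered, place a point at its right end.
Sorted: [0,2] [2,4] [4,5] [5,12] [14,15] [12,17] [18,21] [19,22] [18,23] [20,24] [26,27] [28,29] [28,30]
{[0,2],[2,4]} hit by 2; {[4,5],[5,12]} hit by 5; {[14,15],[12,17]} hit by 15; {[18,21],[19,22],[18,23],[20,24]} hit by 21; {[26,27]} hit by 27; {[28,29],[28,30]} hit by 29.
Points: 2, 5, 15, 21, 27, 29 (6 total).

6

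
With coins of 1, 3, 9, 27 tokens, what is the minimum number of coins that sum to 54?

2

Greedy: take as many of the largest coin as possible, then repeat with the remainder.
54 = 2×27
Total coins = 2 = 2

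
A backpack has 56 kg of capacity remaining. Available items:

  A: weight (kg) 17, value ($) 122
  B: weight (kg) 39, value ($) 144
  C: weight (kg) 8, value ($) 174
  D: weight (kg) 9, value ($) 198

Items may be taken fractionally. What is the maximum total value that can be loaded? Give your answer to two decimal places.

Greedy by value/weight ratio, highest first.
Order: D (198/9=22.00) > C (174/8=21.75) > A (122/17=7.18) > B (144/39=3.69)
Fill: take D (9 @ 198) → take C (8 @ 174) → take A (17 @ 122) → take 22/39 of B → 81.23; 56/56 used.
Total value = 575.23

575.23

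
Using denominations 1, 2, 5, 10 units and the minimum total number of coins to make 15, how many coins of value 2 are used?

15 = 1×10 + 1×5
Count of 2: 0

0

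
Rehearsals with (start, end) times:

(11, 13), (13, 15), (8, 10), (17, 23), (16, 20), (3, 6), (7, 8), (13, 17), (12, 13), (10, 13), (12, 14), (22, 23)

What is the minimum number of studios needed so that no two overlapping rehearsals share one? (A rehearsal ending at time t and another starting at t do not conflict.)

Count concurrent intervals with a sweep; the peak is the room count.
starts: [3, 7, 8, 10, 11, 12, 12, 13, 13, 16, 17, 22]
ends:   [6, 8, 10, 13, 13, 13, 14, 15, 17, 20, 23, 23]
s3→1 e6→0 s7→1 e8→0 s8→1 e10→0 s10→1 s11→2 s12→3 s12→4  — peak 4.

4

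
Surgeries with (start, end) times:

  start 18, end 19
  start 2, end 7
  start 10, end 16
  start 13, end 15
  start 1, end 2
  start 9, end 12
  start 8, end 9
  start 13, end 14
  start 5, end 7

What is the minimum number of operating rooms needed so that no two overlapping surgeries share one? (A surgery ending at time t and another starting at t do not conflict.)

starts: [1, 2, 5, 8, 9, 10, 13, 13, 18]
ends:   [2, 7, 7, 9, 12, 14, 15, 16, 19]
s1→1 e2→0 s2→1 s5→2 e7→1 e7→0 s8→1 e9→0 s9→1 s10→2 e12→1 s13→2 s13→3  — peak 3.

3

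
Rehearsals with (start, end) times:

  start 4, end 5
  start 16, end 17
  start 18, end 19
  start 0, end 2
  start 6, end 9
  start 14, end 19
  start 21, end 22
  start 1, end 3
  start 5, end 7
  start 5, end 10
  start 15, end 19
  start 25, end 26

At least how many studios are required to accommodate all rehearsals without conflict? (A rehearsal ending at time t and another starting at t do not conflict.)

Count concurrent intervals with a sweep; the peak is the room count.
starts: [0, 1, 4, 5, 5, 6, 14, 15, 16, 18, 21, 25]
ends:   [2, 3, 5, 7, 9, 10, 17, 19, 19, 19, 22, 26]
s0→1 s1→2 e2→1 e3→0 s4→1 e5→0 s5→1 s5→2 s6→3  — peak 3.

3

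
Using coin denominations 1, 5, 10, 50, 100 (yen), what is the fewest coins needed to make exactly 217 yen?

217 − 2×100→17 − 1×10→7 − 1×5→2 − 2×1→0
Total coins = 2 + 1 + 1 + 2 = 6

6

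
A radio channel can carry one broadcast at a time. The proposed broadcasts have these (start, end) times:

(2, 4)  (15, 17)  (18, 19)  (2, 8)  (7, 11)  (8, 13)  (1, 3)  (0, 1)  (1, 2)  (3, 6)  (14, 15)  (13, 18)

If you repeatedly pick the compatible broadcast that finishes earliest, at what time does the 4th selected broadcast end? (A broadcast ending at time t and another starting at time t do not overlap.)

Sort by end time and greedily take each interval whose start is ≥ the last chosen end.
By end time: (0,1), (1,2), (1,3), (2,4), (3,6), (2,8), (7,11), (8,13), (14,15), (15,17), (13,18), (18,19).
Pick (0,1); next start ≥ 1 → (1,2); next start ≥ 2 → (2,4); next start ≥ 4 → (7,11); next start ≥ 11 → (14,15); next start ≥ 15 → (15,17); next start ≥ 17 → (18,19).
Selected: (0,1) (1,2) (2,4) (7,11) (14,15) (15,17) (18,19)

11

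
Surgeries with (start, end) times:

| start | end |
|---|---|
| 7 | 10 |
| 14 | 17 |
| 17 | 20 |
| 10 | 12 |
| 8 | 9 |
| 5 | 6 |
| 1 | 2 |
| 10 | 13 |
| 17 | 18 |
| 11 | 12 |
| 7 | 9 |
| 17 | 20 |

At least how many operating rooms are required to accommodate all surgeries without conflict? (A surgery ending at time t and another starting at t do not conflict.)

3

starts: [1, 5, 7, 7, 8, 10, 10, 11, 14, 17, 17, 17]
ends:   [2, 6, 9, 9, 10, 12, 12, 13, 17, 18, 20, 20]
s1→1 e2→0 s5→1 e6→0 s7→1 s7→2 s8→3  — peak 3.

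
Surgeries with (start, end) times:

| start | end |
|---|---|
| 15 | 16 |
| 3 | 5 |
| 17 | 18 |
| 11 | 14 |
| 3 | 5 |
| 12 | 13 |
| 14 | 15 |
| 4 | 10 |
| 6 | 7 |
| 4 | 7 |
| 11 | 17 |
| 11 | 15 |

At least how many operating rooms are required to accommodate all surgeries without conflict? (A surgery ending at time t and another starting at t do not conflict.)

starts: [3, 3, 4, 4, 6, 11, 11, 11, 12, 14, 15, 17]
ends:   [5, 5, 7, 7, 10, 13, 14, 15, 15, 16, 17, 18]
s3→1 s3→2 s4→3 s4→4  — peak 4.

4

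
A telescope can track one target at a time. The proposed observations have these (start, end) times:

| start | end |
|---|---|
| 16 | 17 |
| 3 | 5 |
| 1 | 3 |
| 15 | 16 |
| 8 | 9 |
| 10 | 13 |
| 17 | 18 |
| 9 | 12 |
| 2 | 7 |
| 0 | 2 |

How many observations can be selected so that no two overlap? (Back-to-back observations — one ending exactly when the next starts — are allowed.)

Greedy by earliest finish: after sorting by end time, pick each interval compatible with the last pick.
By end time: (0,2), (1,3), (3,5), (2,7), (8,9), (9,12), (10,13), (15,16), (16,17), (17,18).
Pick (0,2); next start ≥ 2 → (3,5); next start ≥ 5 → (8,9); next start ≥ 9 → (9,12); next start ≥ 12 → (15,16); next start ≥ 16 → (16,17); next start ≥ 17 → (17,18).
Selected 7 observations.

7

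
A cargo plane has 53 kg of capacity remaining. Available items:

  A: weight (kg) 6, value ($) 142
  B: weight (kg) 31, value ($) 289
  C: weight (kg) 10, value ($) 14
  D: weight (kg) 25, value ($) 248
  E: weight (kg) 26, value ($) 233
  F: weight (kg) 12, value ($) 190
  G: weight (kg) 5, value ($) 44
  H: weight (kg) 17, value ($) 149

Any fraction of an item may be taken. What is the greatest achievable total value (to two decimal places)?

Sort by value per unit weight and fill in that order.
Ratios (sorted): A 23.67, F 15.83, D 9.92, B 9.32, E 8.96, G 8.80, H 8.76, C 1.40
take A (6 @ 142); take F (12 @ 190); take D (25 @ 248); take 10/31 of B → 93.23. Capacity used 53/53.
Total value = 673.23

673.23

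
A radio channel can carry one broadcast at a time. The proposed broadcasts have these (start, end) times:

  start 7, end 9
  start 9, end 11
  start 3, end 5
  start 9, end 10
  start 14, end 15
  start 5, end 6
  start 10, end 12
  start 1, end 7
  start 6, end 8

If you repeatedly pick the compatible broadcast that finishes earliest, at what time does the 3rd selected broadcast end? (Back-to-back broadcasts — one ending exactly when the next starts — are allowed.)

Greedy by earliest finish: after sorting by end time, pick each interval compatible with the last pick.
Sorted by end: (3,5)  (5,6)  (1,7)  (6,8)  (7,9)  (9,10)  (9,11)  (10,12)  (14,15)
take (3,5); take (5,6); skip (1,7); take (6,8); take (9,10); skip (9,11); take (10,12); take (14,15).
Selected: (3,5) (5,6) (6,8) (9,10) (10,12) (14,15)

8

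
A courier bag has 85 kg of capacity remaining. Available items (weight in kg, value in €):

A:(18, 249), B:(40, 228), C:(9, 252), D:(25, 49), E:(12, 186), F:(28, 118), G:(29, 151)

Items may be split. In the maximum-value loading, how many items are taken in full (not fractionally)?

4

Sort by value per unit weight and fill in that order.
Order: C (252/9=28.00) > E (186/12=15.50) > A (249/18=13.83) > B (228/40=5.70) > G (151/29=5.21) > F (118/28=4.21) > D (49/25=1.96)
Fill: take C (9 @ 252) → take E (12 @ 186) → take A (18 @ 249) → take B (40 @ 228) → take 6/29 of G → 31.24; 85/85 used.
4 item(s) taken whole; one partial (take 6/29 of G).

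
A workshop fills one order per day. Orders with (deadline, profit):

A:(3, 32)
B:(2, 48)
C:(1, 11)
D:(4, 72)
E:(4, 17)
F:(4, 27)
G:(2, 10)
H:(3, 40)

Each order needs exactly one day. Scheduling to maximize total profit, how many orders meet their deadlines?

4

By profit: D(d4,72), B(d2,48), H(d3,40), A(d3,32), F(d4,27), E(d4,17), C(d1,11), G(d2,10)
D→slot 4; B→slot 2; H→slot 3; A→slot 1; F skipped; E skipped; C skipped; G skipped.
4 of 8 scheduled.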